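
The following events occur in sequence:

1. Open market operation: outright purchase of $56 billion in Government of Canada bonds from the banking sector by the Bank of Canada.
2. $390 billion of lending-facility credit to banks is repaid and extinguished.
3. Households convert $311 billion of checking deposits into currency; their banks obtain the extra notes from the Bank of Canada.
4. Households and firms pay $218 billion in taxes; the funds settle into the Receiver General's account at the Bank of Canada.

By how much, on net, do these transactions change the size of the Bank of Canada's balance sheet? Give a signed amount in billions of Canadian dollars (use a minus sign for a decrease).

Bank of Canada balance sheet:
  Assets:      Securities +$56B, Loans to banks −$390B
  Liabilities: Bank reserves −$863B, Currency in circulation +$311B, Government deposits +$218B
Change in total Bank of Canada assets = -$334 billion.

-$334 billion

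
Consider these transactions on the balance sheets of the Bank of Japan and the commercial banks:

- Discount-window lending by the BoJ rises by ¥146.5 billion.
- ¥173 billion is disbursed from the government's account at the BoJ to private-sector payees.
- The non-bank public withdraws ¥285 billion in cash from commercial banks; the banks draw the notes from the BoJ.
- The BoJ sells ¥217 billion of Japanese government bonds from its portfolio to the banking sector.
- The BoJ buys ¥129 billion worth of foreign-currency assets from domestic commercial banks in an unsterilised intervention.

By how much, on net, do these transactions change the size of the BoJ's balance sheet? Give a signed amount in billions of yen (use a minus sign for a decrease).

+¥58.5 billion

BoJ balance sheet:
  Assets:      Securities −¥217B, Loans to banks +¥146.5B, Foreign assets +¥129B
  Liabilities: Bank reserves −¥53.5B, Currency in circulation +¥285B, Government deposits −¥173B
Change in total BoJ assets = +¥58.5 billion.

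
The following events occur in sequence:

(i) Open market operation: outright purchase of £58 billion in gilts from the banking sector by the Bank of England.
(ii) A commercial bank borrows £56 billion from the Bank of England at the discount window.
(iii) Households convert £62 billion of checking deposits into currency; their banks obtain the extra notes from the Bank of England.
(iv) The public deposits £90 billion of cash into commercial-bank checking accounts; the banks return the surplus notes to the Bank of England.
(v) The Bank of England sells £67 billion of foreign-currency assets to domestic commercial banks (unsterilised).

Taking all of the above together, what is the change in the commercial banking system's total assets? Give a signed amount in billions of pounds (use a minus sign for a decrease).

+£84 billion

OMO purchase (from banks) £58 billion: just an asset swap on bank balance sheets → 0.
Discount-window loan £56 billion: bank balance sheets expand → +£56B.
Currency withdrawal £62 billion: bank balance sheets shrink → −£62B.
Currency deposit £90 billion: bank balance sheets expand → +£90B.
FX sale £67 billion: just an asset swap on bank balance sheets → 0.
Net: 0 + 56 − 62 + 90 + 0 = +£84 billion.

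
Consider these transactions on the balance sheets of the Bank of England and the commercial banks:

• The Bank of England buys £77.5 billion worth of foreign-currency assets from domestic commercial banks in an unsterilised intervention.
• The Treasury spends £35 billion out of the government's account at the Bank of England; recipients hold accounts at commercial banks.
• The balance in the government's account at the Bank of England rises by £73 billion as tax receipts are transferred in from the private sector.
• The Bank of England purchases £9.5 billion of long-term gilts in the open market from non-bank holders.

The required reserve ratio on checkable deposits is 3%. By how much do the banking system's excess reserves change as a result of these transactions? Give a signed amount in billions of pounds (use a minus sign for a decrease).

FX purchase £77.5 billion: reserves +£77.5B, deposits 0.
Government spending £35 billion: reserves +£35B, deposits +£35B.
Government account inflow £73 billion: reserves −£73B, deposits −£73B.
Asset purchase (from non-banks) £9.5 billion: reserves +£9.5B, deposits +£9.5B.
Totals: Δreserves = +£49B, Δdeposits = −£28.5B.
Δrequired reserves = 3% × −£28.5B = −£0.855B.
Δexcess reserves = Δreserves − Δrequired = +£49B − (−£0.855B) = +£49.855 billion.

+£49.855 billion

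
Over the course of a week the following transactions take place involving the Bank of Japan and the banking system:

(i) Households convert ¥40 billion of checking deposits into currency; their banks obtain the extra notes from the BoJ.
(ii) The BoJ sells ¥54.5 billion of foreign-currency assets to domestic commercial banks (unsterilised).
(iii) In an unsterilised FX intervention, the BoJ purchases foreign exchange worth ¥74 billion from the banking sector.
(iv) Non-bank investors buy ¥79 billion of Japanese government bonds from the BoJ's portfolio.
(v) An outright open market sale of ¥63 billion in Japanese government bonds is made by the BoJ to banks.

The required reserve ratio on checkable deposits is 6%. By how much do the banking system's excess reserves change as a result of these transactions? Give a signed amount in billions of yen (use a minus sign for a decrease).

Currency withdrawal ¥40 billion: reserves −¥40B, deposits −¥40B.
FX sale ¥54.5 billion: reserves −¥54.5B, deposits 0.
FX purchase ¥74 billion: reserves +¥74B, deposits 0.
Asset sale (to non-banks) ¥79 billion: reserves −¥79B, deposits −¥79B.
OMO sale (to banks) ¥63 billion: reserves −¥63B, deposits 0.
Totals: Δreserves = −¥162.5B, Δdeposits = −¥119B.
Δrequired reserves = 6% × −¥119B = −¥7.14B.
Δexcess reserves = Δreserves − Δrequired = −¥162.5B − (−¥7.14B) = -¥155.36 billion.

-¥155.36 billion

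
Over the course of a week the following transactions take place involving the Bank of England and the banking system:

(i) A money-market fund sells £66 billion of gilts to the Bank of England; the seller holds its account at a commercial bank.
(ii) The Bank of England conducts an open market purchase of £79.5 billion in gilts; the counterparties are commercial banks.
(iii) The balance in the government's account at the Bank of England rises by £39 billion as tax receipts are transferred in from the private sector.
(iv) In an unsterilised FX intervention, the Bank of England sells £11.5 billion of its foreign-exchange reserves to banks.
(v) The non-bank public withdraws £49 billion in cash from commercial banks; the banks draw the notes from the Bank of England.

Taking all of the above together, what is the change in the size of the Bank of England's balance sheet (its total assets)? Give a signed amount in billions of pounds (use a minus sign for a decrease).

Bank of England balance sheet:
  Assets:      Securities +£145.5B, Foreign assets −£11.5B
  Liabilities: Bank reserves +£46B, Currency in circulation +£49B, Government deposits +£39B
Change in total Bank of England assets = +£134 billion.

+£134 billion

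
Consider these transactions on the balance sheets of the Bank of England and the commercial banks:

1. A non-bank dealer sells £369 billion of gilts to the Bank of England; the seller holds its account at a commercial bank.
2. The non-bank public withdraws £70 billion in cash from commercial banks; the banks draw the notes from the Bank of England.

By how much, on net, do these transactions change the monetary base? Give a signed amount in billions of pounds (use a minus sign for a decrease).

+£369 billion

Asset purchase (from non-banks) £369 billion: Bank of England balance sheet expands → +£369B.
Currency withdrawal £70 billion: just a shift between currency and reserves — both are base money → 0.
Net: 369 + 0 = +£369 billion.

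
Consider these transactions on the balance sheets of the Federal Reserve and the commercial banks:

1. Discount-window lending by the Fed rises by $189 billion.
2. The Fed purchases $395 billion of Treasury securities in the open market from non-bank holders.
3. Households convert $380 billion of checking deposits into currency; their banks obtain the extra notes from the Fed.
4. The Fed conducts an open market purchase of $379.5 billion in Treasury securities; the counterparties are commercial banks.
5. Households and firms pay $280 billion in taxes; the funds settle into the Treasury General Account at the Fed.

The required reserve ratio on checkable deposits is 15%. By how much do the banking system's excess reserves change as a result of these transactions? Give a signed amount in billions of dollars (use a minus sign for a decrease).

+$343.25 billion

Discount-window loan $189 billion: reserves +$189B, deposits 0.
Asset purchase (from non-banks) $395 billion: reserves +$395B, deposits +$395B.
Currency withdrawal $380 billion: reserves −$380B, deposits −$380B.
OMO purchase (from banks) $379.5 billion: reserves +$379.5B, deposits 0.
Government account inflow $280 billion: reserves −$280B, deposits −$280B.
Totals: Δreserves = +$303.5B, Δdeposits = −$265B.
Δrequired reserves = 15% × −$265B = −$39.75B.
Δexcess reserves = Δreserves − Δrequired = +$303.5B − (−$39.75B) = +$343.25 billion.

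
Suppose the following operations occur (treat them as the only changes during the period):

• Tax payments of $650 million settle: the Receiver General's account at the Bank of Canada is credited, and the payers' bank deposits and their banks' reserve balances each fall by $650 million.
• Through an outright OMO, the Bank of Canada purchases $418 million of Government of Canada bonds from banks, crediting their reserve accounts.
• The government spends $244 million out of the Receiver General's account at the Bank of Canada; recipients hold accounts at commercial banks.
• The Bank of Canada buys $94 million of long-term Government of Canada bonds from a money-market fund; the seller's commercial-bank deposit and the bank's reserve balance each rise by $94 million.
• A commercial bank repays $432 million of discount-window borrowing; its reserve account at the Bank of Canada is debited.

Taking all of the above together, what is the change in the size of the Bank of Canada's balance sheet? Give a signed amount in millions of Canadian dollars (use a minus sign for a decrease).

Bank of Canada balance sheet:
  Assets:      Securities +$512M, Loans to banks −$432M
  Liabilities: Bank reserves −$326M, Government deposits +$406M
Change in total Bank of Canada assets = +$80 million.

+$80 million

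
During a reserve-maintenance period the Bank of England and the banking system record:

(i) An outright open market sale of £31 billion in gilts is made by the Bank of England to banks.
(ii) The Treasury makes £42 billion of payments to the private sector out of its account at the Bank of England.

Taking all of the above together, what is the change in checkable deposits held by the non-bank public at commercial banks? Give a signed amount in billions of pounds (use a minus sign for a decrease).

+£42 billion

OMO sale (to banks) £31 billion: the counterparty is a bank, so public deposits are unchanged → 0.
Government spending £42 billion: non-bank counterparties' bank balances rise → +£42B.
Net: 0 + 42 = +£42 billion.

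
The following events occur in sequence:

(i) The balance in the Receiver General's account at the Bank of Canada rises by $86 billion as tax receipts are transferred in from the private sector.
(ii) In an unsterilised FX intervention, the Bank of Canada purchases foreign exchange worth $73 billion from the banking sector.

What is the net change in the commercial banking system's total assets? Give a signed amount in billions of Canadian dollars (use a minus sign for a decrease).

-$86 billion

Bank of Canada balance sheet:
  Assets:      Foreign assets +$73B
  Liabilities: Bank reserves −$13B, Government deposits +$86B
Commercial banking system:
  Assets:      Reserves at CB −$13B, Foreign assets −$73B
  Liabilities: Checkable deposits −$86B
Change in total bank assets = -$86 billion.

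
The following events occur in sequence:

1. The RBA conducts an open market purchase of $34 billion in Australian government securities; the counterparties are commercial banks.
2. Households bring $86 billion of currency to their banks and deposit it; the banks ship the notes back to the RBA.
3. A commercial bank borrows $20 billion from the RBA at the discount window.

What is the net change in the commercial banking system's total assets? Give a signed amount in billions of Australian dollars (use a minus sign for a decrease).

OMO purchase (from banks) $34 billion: just an asset swap on bank balance sheets → 0.
Currency deposit $86 billion: bank balance sheets expand → +$86B.
Discount-window loan $20 billion: bank balance sheets expand → +$20B.
Net: 0 + 86 + 20 = +$106 billion.

+$106 billion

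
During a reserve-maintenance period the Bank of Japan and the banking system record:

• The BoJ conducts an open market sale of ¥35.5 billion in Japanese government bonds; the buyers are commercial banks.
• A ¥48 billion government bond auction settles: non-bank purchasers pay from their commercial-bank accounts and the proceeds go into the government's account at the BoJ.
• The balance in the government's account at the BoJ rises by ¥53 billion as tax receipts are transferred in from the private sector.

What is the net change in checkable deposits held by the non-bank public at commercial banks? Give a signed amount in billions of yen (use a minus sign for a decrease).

-¥101 billion

OMO sale (to banks) ¥35.5 billion: the counterparty is a bank, so public deposits are unchanged → 0.
Government account inflow ¥48 billion: non-bank counterparties' bank balances fall → −¥48B.
Government account inflow ¥53 billion: non-bank counterparties' bank balances fall → −¥53B.
Net: 0 − 48 − 53 = -¥101 billion.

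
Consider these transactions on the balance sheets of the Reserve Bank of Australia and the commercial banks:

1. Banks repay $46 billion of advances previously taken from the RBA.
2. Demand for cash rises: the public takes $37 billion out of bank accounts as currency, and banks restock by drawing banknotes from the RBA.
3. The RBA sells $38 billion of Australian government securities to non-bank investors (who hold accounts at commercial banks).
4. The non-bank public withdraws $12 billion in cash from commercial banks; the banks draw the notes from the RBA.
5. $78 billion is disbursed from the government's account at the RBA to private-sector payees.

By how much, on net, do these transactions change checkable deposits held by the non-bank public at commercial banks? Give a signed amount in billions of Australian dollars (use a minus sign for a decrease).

Discount-window repayment $46 billion: the counterparty is a bank, so public deposits are unchanged → 0.
Currency withdrawal $37 billion: non-bank counterparties' bank balances fall → −$37B.
Asset sale (to non-banks) $38 billion: non-bank counterparties' bank balances fall → −$38B.
Currency withdrawal $12 billion: non-bank counterparties' bank balances fall → −$12B.
Government spending $78 billion: non-bank counterparties' bank balances rise → +$78B.
Net: 0 − 37 − 38 − 12 + 78 = -$9 billion.

-$9 billion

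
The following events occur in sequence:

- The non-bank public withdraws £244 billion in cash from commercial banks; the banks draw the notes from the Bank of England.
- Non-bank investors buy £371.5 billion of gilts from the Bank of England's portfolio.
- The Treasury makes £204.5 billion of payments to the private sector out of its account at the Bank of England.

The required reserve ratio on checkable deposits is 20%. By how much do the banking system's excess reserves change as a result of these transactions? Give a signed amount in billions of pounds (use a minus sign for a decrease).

Currency withdrawal £244 billion: reserves −£244B, deposits −£244B.
Asset sale (to non-banks) £371.5 billion: reserves −£371.5B, deposits −£371.5B.
Government spending £204.5 billion: reserves +£204.5B, deposits +£204.5B.
Totals: Δreserves = −£411B, Δdeposits = −£411B.
Δrequired reserves = 20% × −£411B = −£82.2B.
Δexcess reserves = Δreserves − Δrequired = −£411B − (−£82.2B) = -£328.8 billion.

-£328.8 billion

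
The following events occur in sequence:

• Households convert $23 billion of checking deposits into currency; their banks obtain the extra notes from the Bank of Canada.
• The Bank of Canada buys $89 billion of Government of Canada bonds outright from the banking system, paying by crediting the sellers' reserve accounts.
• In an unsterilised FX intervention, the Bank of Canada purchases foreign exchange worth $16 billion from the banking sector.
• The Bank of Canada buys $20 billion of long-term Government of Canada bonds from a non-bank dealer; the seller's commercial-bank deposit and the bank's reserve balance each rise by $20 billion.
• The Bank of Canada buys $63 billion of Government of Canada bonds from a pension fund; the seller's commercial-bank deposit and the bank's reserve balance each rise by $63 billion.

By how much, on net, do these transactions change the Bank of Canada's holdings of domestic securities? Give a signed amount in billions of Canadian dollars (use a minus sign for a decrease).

Bank of Canada balance sheet:
  Assets:      Securities +$172B, Foreign assets +$16B
  Liabilities: Bank reserves +$165B, Currency in circulation +$23B
Commercial banking system:
  Assets:      Reserves at CB +$165B, Securities −$89B, Foreign assets −$16B
  Liabilities: Checkable deposits +$60B
So the change in the Bank of Canada's holdings of domestic securities is +$172 billion.

+$172 billion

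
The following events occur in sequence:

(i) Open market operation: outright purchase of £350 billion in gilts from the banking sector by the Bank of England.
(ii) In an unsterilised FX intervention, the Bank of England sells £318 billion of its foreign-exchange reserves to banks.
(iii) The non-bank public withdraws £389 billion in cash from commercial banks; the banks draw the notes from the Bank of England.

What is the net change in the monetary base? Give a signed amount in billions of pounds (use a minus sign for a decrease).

OMO purchase (from banks) £350 billion: Bank of England balance sheet expands → +£350B.
FX sale £318 billion: Bank of England balance sheet contracts → −£318B.
Currency withdrawal £389 billion: just a shift between currency and reserves — both are base money → 0.
Net: 350 − 318 + 0 = +£32 billion.

+£32 billion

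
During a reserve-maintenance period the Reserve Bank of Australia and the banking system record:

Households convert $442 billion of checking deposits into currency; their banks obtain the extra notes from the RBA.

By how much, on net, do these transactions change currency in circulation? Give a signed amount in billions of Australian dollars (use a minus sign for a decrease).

+$442 billion

Currency withdrawal $442 billion: notes leave the central bank → +$442B.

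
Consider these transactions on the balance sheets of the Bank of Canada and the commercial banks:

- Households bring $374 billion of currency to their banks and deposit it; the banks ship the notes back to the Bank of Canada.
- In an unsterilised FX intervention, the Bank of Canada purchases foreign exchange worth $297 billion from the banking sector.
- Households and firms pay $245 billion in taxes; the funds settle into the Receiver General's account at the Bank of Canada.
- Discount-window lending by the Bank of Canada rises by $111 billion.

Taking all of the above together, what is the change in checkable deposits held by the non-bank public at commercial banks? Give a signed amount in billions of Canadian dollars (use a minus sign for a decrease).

+$129 billion

Bank of Canada balance sheet:
  Assets:      Loans to banks +$111B, Foreign assets +$297B
  Liabilities: Bank reserves +$537B, Currency in circulation −$374B, Government deposits +$245B
Commercial banking system:
  Assets:      Reserves at CB +$537B, Foreign assets −$297B
  Liabilities: Checkable deposits +$129B, Borrowings from CB +$111B
So the change in checkable deposits held by the non-bank public at commercial banks is +$129 billion.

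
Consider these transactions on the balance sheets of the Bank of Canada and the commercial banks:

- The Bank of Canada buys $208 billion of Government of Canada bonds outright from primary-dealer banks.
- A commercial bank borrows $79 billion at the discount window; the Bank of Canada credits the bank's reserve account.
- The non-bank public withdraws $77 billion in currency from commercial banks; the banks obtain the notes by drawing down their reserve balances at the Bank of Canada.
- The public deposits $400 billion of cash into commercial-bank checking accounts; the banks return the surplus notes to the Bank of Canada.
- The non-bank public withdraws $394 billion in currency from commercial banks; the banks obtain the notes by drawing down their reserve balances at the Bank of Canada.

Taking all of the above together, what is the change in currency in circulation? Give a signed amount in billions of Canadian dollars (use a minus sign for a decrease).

OMO purchase (from banks) $208 billion: no currency enters or leaves circulation → 0.
Discount-window loan $79 billion: no currency enters or leaves circulation → 0.
Currency withdrawal $77 billion: notes leave the central bank → +$77B.
Currency deposit $400 billion: notes return to the central bank → −$400B.
Currency withdrawal $394 billion: notes leave the central bank → +$394B.
Net: 0 + 0 + 77 − 400 + 394 = +$71 billion.

+$71 billion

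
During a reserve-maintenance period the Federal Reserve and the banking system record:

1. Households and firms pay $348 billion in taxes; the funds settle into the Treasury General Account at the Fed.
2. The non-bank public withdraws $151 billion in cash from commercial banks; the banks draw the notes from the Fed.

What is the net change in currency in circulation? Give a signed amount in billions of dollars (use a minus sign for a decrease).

Fed balance sheet:
  Assets:      no change
  Liabilities: Bank reserves −$499B, Currency in circulation +$151B, Government deposits +$348B
Commercial banking system:
  Assets:      Reserves at CB −$499B
  Liabilities: Checkable deposits −$499B
So the change in currency in circulation is +$151 billion.

+$151 billion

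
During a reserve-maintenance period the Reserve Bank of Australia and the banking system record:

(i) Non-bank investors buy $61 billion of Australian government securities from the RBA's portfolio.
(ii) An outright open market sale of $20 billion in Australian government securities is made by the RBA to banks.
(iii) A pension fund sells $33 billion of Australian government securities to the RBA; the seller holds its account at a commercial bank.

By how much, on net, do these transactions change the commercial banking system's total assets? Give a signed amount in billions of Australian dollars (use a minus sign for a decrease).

RBA balance sheet:
  Assets:      Securities −$48B
  Liabilities: Bank reserves −$48B
Commercial banking system:
  Assets:      Reserves at CB −$48B, Securities +$20B
  Liabilities: Checkable deposits −$28B
Change in total bank assets = -$28 billion.

-$28 billion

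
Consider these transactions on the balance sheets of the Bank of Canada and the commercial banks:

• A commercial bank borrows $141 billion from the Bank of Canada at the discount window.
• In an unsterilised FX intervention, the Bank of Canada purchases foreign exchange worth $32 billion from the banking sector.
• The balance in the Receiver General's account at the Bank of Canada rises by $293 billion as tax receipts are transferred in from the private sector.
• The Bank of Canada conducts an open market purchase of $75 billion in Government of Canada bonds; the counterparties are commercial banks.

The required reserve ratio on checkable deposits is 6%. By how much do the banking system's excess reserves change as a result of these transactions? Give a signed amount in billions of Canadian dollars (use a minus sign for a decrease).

Discount-window loan $141 billion: reserves +$141B, deposits 0.
FX purchase $32 billion: reserves +$32B, deposits 0.
Government account inflow $293 billion: reserves −$293B, deposits −$293B.
OMO purchase (from banks) $75 billion: reserves +$75B, deposits 0.
Totals: Δreserves = −$45B, Δdeposits = −$293B.
Δrequired reserves = 6% × −$293B = −$17.58B.
Δexcess reserves = Δreserves − Δrequired = −$45B − (−$17.58B) = -$27.42 billion.

-$27.42 billion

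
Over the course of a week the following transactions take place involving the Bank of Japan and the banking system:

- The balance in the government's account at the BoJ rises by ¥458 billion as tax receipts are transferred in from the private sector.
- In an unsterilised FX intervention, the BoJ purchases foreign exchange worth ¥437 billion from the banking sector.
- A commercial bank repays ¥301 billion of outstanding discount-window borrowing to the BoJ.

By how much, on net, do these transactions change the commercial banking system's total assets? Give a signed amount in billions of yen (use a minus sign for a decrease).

-¥759 billion

BoJ balance sheet:
  Assets:      Loans to banks −¥301B, Foreign assets +¥437B
  Liabilities: Bank reserves −¥322B, Government deposits +¥458B
Commercial banking system:
  Assets:      Reserves at CB −¥322B, Foreign assets −¥437B
  Liabilities: Checkable deposits −¥458B, Borrowings from CB −¥301B
Change in total bank assets = -¥759 billion.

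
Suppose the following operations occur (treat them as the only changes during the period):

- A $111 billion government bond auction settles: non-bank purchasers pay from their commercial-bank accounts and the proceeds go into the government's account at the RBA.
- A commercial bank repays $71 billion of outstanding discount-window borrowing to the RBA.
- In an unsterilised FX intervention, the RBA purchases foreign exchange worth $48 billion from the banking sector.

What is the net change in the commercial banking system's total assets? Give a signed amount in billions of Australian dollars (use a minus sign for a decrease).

Government account inflow $111 billion: bank balance sheets shrink → −$111B.
Discount-window repayment $71 billion: bank balance sheets shrink → −$71B.
FX purchase $48 billion: just an asset swap on bank balance sheets → 0.
Net: −111 − 71 + 0 = -$182 billion.

-$182 billion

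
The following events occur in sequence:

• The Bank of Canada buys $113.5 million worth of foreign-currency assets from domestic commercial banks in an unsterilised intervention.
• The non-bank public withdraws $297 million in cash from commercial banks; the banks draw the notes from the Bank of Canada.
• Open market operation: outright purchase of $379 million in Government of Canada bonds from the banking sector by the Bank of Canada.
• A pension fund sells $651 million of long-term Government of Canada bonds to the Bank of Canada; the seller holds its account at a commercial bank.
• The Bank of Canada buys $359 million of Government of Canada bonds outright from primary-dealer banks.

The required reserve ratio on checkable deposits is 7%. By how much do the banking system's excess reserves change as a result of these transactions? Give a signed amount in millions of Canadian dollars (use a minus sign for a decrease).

+$1180.72 million

FX purchase $113.5 million: reserves +$113.5M, deposits 0.
Currency withdrawal $297 million: reserves −$297M, deposits −$297M.
OMO purchase (from banks) $379 million: reserves +$379M, deposits 0.
Asset purchase (from non-banks) $651 million: reserves +$651M, deposits +$651M.
OMO purchase (from banks) $359 million: reserves +$359M, deposits 0.
Totals: Δreserves = +$1205.5M, Δdeposits = +$354M.
Δrequired reserves = 7% × +$354M = +$24.78M.
Δexcess reserves = Δreserves − Δrequired = +$1205.5M − (+$24.78M) = +$1180.72 million.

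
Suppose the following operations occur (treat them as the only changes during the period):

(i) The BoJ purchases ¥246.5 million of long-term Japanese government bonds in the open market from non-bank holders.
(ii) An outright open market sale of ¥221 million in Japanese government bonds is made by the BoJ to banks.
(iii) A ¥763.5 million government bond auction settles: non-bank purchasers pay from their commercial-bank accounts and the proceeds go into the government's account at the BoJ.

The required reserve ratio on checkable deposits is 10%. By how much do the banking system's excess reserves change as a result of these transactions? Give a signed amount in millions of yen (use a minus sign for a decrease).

-¥686.3 million

Asset purchase (from non-banks) ¥246.5 million: reserves +¥246.5M, deposits +¥246.5M.
OMO sale (to banks) ¥221 million: reserves −¥221M, deposits 0.
Government account inflow ¥763.5 million: reserves −¥763.5M, deposits −¥763.5M.
Totals: Δreserves = −¥738M, Δdeposits = −¥517M.
Δrequired reserves = 10% × −¥517M = −¥51.7M.
Δexcess reserves = Δreserves − Δrequired = −¥738M − (−¥51.7M) = -¥686.3 million.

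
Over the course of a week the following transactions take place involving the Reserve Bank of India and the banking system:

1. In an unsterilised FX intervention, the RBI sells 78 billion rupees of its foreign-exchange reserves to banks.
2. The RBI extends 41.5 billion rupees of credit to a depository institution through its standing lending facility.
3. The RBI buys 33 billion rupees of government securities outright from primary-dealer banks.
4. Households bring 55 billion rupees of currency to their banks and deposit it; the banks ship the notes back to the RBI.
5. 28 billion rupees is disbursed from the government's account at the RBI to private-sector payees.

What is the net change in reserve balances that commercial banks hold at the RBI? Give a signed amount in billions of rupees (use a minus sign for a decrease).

RBI balance sheet:
  Assets:      Securities +33B, Loans to banks +41.5B, Foreign assets −78B
  Liabilities: Bank reserves +79.5B, Currency in circulation −55B, Government deposits −28B
So the change in reserve balances that commercial banks hold at the RBI is +79.5 billion.

+79.5 billion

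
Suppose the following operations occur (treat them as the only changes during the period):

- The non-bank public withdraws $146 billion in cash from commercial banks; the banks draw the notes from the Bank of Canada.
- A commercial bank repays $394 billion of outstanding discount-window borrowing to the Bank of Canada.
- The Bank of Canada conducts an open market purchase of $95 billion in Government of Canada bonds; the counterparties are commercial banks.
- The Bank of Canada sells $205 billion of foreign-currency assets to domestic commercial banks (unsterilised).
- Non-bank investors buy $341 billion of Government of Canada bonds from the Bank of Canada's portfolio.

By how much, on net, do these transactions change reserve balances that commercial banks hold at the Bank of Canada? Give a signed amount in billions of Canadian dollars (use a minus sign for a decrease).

-$991 billion

Bank of Canada balance sheet:
  Assets:      Securities −$246B, Loans to banks −$394B, Foreign assets −$205B
  Liabilities: Bank reserves −$991B, Currency in circulation +$146B
Commercial banking system:
  Assets:      Reserves at CB −$991B, Securities −$95B, Foreign assets +$205B
  Liabilities: Checkable deposits −$487B, Borrowings from CB −$394B
So the change in reserve balances that commercial banks hold at the Bank of Canada is -$991 billion.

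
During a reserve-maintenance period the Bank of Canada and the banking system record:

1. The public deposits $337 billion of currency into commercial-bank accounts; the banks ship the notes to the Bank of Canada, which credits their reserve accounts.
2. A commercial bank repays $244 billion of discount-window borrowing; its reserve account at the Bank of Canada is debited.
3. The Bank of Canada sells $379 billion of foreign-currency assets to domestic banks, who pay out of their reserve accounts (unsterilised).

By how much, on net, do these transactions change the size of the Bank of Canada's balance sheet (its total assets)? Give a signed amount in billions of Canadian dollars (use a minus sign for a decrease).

-$623 billion

Currency deposit $337 billion: only the composition of liabilities changes → 0.
Discount-window repayment $244 billion: a Bank of Canada asset is shed → −$244B.
FX sale $379 billion: a Bank of Canada asset is shed → −$379B.
Net: 0 − 244 − 379 = -$623 billion.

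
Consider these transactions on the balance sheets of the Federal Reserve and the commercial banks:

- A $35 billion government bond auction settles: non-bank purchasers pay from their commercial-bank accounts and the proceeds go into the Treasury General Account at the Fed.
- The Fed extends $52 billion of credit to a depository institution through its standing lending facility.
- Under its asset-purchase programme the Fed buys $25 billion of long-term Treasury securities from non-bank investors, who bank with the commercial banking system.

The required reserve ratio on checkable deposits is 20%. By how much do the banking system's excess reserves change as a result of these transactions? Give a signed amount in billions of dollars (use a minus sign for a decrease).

+$44 billion

Government account inflow $35 billion: reserves −$35B, deposits −$35B.
Discount-window loan $52 billion: reserves +$52B, deposits 0.
Asset purchase (from non-banks) $25 billion: reserves +$25B, deposits +$25B.
Totals: Δreserves = +$42B, Δdeposits = −$10B.
Δrequired reserves = 20% × −$10B = −$2B.
Δexcess reserves = Δreserves − Δrequired = +$42B − (−$2B) = +$44 billion.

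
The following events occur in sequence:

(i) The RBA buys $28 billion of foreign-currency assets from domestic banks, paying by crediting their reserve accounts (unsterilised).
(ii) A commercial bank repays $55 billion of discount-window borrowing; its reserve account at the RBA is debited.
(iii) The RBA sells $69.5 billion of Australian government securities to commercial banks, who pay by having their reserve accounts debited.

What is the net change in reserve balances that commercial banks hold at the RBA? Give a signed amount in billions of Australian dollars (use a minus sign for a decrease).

FX purchase $28 billion: the RBA pays by crediting reserve accounts → +$28B.
Discount-window repayment $55 billion: repayment is debited from reserves → −$55B.
OMO sale (to banks) $69.5 billion: the buying banks pay out of their reserve balances → −$69.5B.
Net: 28 − 55 − 69.5 = -$96.5 billion.

-$96.5 billion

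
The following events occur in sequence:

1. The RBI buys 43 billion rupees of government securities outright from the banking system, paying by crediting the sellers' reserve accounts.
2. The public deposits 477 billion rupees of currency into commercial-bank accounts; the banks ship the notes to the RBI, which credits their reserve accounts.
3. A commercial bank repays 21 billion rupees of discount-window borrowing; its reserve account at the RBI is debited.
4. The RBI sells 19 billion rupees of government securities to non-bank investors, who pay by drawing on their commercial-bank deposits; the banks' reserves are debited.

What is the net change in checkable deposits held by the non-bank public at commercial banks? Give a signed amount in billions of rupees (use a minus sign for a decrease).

RBI balance sheet:
  Assets:      Securities +24B, Loans to banks −21B
  Liabilities: Bank reserves +480B, Currency in circulation −477B
Commercial banking system:
  Assets:      Reserves at CB +480B, Securities −43B
  Liabilities: Checkable deposits +458B, Borrowings from CB −21B
So the change in checkable deposits held by the non-bank public at commercial banks is +458 billion.

+458 billion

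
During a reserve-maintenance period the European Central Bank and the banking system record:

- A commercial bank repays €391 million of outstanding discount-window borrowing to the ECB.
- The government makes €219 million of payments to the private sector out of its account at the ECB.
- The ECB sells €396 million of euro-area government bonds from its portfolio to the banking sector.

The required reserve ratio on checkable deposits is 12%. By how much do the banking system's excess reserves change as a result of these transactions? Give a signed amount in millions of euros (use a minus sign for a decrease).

Discount-window repayment €391 million: reserves −€391M, deposits 0.
Government spending €219 million: reserves +€219M, deposits +€219M.
OMO sale (to banks) €396 million: reserves −€396M, deposits 0.
Totals: Δreserves = −€568M, Δdeposits = +€219M.
Δrequired reserves = 12% × +€219M = +€26.28M.
Δexcess reserves = Δreserves − Δrequired = −€568M − (+€26.28M) = -€594.28 million.

-€594.28 million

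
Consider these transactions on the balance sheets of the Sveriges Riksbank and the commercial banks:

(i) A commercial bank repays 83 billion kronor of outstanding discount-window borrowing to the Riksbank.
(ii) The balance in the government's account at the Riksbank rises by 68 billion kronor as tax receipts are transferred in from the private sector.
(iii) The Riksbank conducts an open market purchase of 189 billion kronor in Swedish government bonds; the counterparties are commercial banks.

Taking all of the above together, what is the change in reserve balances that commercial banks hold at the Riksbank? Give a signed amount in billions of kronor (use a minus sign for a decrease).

+38 billion

Riksbank balance sheet:
  Assets:      Securities +189B, Loans to banks −83B
  Liabilities: Bank reserves +38B, Government deposits +68B
Commercial banking system:
  Assets:      Reserves at CB +38B, Securities −189B
  Liabilities: Checkable deposits −68B, Borrowings from CB −83B
So the change in reserve balances that commercial banks hold at the Riksbank is +38 billion.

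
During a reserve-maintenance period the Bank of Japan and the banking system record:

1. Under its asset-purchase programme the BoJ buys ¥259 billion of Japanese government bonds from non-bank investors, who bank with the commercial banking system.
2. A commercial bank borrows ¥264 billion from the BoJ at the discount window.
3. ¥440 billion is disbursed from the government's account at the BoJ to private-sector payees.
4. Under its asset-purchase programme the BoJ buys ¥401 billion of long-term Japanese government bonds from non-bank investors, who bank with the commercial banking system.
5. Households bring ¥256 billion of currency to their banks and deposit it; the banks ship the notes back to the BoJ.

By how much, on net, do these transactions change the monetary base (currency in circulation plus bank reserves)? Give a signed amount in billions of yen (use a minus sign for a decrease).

+¥1364 billion

BoJ balance sheet:
  Assets:      Securities +¥660B, Loans to banks +¥264B
  Liabilities: Bank reserves +¥1620B, Currency in circulation −¥256B, Government deposits −¥440B
Commercial banking system:
  Assets:      Reserves at CB +¥1620B
  Liabilities: Checkable deposits +¥1356B, Borrowings from CB +¥264B
Monetary base = currency + reserves: −¥256B + (+¥1620B) = +¥1364 billion.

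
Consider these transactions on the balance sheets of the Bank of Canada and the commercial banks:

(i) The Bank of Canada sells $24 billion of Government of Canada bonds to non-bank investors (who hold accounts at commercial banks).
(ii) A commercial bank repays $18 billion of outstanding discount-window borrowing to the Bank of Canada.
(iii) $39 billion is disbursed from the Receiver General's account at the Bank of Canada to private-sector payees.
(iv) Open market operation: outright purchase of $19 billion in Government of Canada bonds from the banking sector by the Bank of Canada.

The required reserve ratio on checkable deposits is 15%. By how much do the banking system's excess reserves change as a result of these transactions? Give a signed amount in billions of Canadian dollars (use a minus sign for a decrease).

+$13.75 billion

Asset sale (to non-banks) $24 billion: reserves −$24B, deposits −$24B.
Discount-window repayment $18 billion: reserves −$18B, deposits 0.
Government spending $39 billion: reserves +$39B, deposits +$39B.
OMO purchase (from banks) $19 billion: reserves +$19B, deposits 0.
Totals: Δreserves = +$16B, Δdeposits = +$15B.
Δrequired reserves = 15% × +$15B = +$2.25B.
Δexcess reserves = Δreserves − Δrequired = +$16B − (+$2.25B) = +$13.75 billion.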